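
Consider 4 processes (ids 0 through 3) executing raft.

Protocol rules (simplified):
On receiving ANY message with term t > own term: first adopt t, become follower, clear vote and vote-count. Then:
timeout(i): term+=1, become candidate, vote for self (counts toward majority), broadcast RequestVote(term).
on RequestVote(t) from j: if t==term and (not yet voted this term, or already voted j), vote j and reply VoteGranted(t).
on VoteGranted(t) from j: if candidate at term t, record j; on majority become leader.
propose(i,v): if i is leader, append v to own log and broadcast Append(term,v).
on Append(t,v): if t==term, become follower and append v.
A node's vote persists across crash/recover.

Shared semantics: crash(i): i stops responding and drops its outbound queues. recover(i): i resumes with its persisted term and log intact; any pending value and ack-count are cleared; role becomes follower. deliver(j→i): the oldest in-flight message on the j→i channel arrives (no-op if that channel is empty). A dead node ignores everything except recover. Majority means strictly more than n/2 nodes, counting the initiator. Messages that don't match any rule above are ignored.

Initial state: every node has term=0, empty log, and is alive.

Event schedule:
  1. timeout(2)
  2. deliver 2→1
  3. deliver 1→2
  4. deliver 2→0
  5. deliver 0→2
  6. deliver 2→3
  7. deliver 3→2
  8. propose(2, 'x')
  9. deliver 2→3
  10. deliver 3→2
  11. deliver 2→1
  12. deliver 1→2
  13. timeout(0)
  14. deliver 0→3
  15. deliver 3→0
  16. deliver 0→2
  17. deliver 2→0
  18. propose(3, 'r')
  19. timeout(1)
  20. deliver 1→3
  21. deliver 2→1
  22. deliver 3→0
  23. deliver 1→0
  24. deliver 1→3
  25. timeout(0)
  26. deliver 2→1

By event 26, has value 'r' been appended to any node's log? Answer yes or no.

no

e1 timeout(2): 2[cand,t=1,-]
e2 deliver 2→1: 1[foll,t=1,-]
e3 deliver 1→2: ·
e4 deliver 2→0: 0[foll,t=1,-]
e5 deliver 0→2: 2[lead,t=1,-]
e6 deliver 2→3: 3[foll,t=1,-]
e7 deliver 3→2: ·
e8 propose(2,'x'): 2[lead,t=1,x]
e9 deliver 2→3: 3[foll,t=1,x]
e10 deliver 3→2: ·
e11 deliver 2→1: 1[foll,t=1,x]
e12 deliver 1→2: ·
e13 timeout(0): 0[cand,t=2,-]
e14 deliver 0→3: 3[foll,t=2,x]
e15 deliver 3→0: ·
e16 deliver 0→2: 2[foll,t=2,x]
e17 deliver 2→0: ·
e18 propose(3,'r'): ·
e19 timeout(1): 1[cand,t=2,x]
e20 deliver 1→3: ·
e21 deliver 2→1: ·
e22 deliver 3→0: ·
e23 deliver 1→0: ·
e24 deliver 1→3: ·
e25 timeout(0): 0[cand,t=3,-]
e26 deliver 2→1: ·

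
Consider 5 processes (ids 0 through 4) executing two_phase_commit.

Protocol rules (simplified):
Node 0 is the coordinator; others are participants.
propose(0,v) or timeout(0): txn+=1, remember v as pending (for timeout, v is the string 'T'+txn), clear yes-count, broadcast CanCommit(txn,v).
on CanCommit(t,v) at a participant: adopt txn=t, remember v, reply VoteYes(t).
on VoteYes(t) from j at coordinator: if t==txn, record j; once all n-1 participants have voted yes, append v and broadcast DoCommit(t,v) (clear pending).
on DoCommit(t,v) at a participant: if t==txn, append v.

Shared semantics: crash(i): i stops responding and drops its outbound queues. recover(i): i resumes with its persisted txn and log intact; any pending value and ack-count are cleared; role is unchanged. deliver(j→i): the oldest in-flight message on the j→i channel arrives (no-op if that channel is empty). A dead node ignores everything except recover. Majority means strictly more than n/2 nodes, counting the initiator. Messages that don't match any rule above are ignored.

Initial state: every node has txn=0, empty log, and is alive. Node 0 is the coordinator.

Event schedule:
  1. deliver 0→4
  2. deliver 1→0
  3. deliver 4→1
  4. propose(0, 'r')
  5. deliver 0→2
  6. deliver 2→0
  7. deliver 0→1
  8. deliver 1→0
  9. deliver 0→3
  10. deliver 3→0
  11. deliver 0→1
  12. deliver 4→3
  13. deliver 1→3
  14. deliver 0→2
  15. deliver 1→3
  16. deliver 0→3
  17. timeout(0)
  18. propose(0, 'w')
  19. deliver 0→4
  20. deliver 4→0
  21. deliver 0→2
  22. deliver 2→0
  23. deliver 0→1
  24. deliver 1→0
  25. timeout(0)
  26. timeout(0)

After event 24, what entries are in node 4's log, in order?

empty

after 1 — deliver 0→4: ·
after 2 — deliver 1→0: ·
after 3 — deliver 4→1: ·
after 4 — propose(0,'r'): n0:coor/t1/[-]
after 5 — deliver 0→2: n2:part/t1/[-]
after 6 — deliver 2→0: ·
after 7 — deliver 0→1: n1:part/t1/[-]
after 8 — deliver 1→0: ·
after 9 — deliver 0→3: n3:part/t1/[-]
after 10 — deliver 3→0: ·
after 11 — deliver 0→1: ·
after 12 — deliver 4→3: ·
after 13 — deliver 1→3: ·
after 14 — deliver 0→2: ·
after 15 — deliver 1→3: ·
after 16 — deliver 0→3: ·
after 17 — timeout(0): n0:coor/t2/[-]
after 18 — propose(0,'w'): n0:coor/t3/[-]
after 19 — deliver 0→4: n4:part/t1/[-]
after 20 — deliver 4→0: ·
after 21 — deliver 0→2: n2:part/t2/[-]
after 22 — deliver 2→0: ·
after 23 — deliver 0→1: n1:part/t2/[-]
after 24 — deliver 1→0: ·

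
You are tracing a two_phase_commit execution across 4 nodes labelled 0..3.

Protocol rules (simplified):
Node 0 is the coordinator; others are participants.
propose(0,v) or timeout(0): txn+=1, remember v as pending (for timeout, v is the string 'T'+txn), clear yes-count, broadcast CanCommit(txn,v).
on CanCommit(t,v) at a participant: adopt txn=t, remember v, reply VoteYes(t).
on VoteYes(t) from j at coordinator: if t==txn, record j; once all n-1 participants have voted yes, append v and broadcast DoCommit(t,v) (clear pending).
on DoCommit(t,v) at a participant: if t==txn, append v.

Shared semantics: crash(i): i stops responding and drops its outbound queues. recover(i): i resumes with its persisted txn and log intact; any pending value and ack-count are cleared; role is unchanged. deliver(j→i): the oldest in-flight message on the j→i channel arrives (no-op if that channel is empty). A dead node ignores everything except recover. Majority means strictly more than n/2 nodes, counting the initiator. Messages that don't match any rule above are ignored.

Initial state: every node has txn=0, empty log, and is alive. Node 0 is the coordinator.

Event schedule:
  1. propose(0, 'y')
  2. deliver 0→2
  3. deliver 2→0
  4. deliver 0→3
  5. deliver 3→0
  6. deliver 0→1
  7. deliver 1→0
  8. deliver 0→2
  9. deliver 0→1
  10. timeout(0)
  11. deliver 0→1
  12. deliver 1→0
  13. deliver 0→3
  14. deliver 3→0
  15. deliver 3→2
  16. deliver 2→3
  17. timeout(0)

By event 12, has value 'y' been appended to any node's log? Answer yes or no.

yes

e1 propose(0,'y'): 0[coor,t=1,-]
e2 deliver 0→2: 2[part,t=1,-]
e3 deliver 2→0: ·
e4 deliver 0→3: 3[part,t=1,-]
e5 deliver 3→0: ·
e6 deliver 0→1: 1[part,t=1,-]
e7 deliver 1→0: 0[coor,t=1,y]
e8 deliver 0→2: 2[part,t=1,y]
e9 deliver 0→1: 1[part,t=1,y]
e10 timeout(0): 0[coor,t=2,y]
e11 deliver 0→1: 1[part,t=2,y]
e12 deliver 1→0: ·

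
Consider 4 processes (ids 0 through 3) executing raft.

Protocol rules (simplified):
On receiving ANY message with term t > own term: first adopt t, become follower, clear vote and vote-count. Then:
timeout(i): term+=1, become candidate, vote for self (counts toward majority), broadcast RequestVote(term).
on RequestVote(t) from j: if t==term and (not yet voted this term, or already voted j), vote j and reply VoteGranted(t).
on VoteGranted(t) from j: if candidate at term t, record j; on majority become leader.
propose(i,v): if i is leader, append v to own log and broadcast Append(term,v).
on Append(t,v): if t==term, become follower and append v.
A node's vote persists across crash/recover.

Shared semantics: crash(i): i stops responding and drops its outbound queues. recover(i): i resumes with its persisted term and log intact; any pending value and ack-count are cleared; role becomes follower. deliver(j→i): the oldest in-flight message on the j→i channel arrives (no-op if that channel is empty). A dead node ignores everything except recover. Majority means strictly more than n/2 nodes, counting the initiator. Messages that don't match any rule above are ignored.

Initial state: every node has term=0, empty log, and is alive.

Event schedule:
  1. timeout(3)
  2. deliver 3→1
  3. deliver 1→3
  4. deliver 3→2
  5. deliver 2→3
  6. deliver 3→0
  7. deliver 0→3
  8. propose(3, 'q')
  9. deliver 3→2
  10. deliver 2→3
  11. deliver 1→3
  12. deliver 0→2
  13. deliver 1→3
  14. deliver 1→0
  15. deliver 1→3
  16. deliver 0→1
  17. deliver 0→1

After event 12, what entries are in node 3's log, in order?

q

1. timeout(3):  <3:cand t1 ->
2. deliver 3→1:  <1:foll t1 ->
3. deliver 1→3:  nop
4. deliver 3→2:  <2:foll t1 ->
5. deliver 2→3:  <3:lead t1 ->
6. deliver 3→0:  <0:foll t1 ->
7. deliver 0→3:  nop
8. propose(3,'q'):  <3:lead t1 q>
9. deliver 3→2:  <2:foll t1 q>
10. deliver 2→3:  nop
11. deliver 1→3:  nop
12. deliver 0→2:  nop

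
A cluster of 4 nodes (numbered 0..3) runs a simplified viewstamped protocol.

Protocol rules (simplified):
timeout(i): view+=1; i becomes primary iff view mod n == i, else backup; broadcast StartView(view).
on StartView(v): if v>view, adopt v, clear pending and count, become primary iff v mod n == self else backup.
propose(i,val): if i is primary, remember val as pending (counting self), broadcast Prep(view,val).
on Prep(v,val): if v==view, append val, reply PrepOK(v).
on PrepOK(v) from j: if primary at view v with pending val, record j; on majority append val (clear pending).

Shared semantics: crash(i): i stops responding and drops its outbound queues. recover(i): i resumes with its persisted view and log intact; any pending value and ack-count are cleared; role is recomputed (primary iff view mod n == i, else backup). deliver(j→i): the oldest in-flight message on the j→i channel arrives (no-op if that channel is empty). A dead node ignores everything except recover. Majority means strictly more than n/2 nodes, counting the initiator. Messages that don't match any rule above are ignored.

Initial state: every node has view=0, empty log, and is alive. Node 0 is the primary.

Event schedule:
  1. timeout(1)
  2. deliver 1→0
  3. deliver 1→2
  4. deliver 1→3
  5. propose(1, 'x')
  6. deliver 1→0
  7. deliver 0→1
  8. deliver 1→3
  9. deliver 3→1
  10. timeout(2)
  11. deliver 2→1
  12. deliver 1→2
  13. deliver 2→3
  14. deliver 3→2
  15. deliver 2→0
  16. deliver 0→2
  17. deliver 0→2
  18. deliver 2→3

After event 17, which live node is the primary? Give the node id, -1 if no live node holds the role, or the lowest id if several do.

step 1 timeout(1): 1={prim,v=1,log=-}
step 2 deliver 1→0: 0={back,v=1,log=-}
step 3 deliver 1→2: 2={back,v=1,log=-}
step 4 deliver 1→3: 3={back,v=1,log=-}
step 5 propose(1,'x'): —
step 6 deliver 1→0: 0={back,v=1,log=x}
step 7 deliver 0→1: —
step 8 deliver 1→3: 3={back,v=1,log=x}
step 9 deliver 3→1: 1={prim,v=1,log=x}
step 10 timeout(2): 2={prim,v=2,log=-}
step 11 deliver 2→1: 1={back,v=2,log=x}
step 12 deliver 1→2: —
step 13 deliver 2→3: 3={back,v=2,log=x}
step 14 deliver 3→2: —
step 15 deliver 2→0: 0={back,v=2,log=x}
step 16 deliver 0→2: —
step 17 deliver 0→2: —

2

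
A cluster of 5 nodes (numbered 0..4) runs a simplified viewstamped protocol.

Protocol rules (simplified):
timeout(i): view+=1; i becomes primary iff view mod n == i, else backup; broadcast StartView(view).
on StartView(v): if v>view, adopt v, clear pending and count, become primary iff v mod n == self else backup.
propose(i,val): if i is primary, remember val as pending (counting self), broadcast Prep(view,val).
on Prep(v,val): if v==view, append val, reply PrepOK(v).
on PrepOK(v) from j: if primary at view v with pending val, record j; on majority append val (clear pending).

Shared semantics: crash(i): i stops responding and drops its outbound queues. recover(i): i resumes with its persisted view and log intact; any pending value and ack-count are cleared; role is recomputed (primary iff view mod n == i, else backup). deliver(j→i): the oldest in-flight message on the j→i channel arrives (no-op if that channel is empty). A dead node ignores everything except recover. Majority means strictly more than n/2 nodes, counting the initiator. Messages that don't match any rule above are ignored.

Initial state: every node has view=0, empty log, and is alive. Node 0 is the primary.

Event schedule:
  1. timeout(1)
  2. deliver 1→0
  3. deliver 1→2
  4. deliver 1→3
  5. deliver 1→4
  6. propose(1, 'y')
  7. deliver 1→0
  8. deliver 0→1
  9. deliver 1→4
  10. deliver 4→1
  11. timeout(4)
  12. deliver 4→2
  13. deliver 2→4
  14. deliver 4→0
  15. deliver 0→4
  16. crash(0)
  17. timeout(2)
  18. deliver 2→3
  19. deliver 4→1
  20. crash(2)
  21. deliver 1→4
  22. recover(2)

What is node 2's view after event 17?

1. timeout(1):  <1:prim v1 ->
2. deliver 1→0:  <0:back v1 ->
3. deliver 1→2:  <2:back v1 ->
4. deliver 1→3:  <3:back v1 ->
5. deliver 1→4:  <4:back v1 ->
6. propose(1,'y'):  nop
7. deliver 1→0:  <0:back v1 y>
8. deliver 0→1:  nop
9. deliver 1→4:  <4:back v1 y>
10. deliver 4→1:  <1:prim v1 y>
11. timeout(4):  <4:back v2 y>
12. deliver 4→2:  <2:prim v2 ->
13. deliver 2→4:  nop
14. deliver 4→0:  <0:back v2 y>
15. deliver 0→4:  nop
16. crash(0):  <0:✗back v2 y>
17. timeout(2):  <2:back v3 ->

3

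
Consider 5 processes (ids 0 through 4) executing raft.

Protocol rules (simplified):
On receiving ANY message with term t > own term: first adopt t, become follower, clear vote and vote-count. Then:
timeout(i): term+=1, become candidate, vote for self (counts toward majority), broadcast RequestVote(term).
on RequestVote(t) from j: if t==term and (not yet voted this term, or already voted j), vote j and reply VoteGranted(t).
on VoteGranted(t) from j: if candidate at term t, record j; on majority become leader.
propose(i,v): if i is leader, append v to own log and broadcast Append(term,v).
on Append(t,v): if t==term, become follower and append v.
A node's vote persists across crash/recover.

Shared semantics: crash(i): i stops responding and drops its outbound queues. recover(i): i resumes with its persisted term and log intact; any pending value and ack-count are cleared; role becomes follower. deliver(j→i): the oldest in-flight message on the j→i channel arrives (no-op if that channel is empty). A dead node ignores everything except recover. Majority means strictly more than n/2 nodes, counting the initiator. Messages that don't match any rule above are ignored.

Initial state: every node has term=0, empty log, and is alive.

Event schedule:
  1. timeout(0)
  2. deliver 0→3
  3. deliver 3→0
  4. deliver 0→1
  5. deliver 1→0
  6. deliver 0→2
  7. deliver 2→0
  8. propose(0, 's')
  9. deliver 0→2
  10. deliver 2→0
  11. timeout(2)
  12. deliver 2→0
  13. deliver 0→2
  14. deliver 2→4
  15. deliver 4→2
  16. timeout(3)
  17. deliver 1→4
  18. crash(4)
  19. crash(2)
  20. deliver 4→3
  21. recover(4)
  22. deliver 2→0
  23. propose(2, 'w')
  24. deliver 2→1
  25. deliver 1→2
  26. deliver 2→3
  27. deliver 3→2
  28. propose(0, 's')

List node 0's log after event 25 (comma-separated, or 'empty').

s

step 1 timeout(0): 0={cand,t=1,log=-}
step 2 deliver 0→3: 3={foll,t=1,log=-}
step 3 deliver 3→0: —
step 4 deliver 0→1: 1={foll,t=1,log=-}
step 5 deliver 1→0: 0={lead,t=1,log=-}
step 6 deliver 0→2: 2={foll,t=1,log=-}
step 7 deliver 2→0: —
step 8 propose(0,'s'): 0={lead,t=1,log=s}
step 9 deliver 0→2: 2={foll,t=1,log=s}
step 10 deliver 2→0: —
step 11 timeout(2): 2={cand,t=2,log=s}
step 12 deliver 2→0: 0={foll,t=2,log=s}
step 13 deliver 0→2: —
step 14 deliver 2→4: 4={foll,t=2,log=-}
step 15 deliver 4→2: 2={lead,t=2,log=s}
step 16 timeout(3): 3={cand,t=2,log=-}
step 17 deliver 1→4: —
step 18 crash(4): 4={✗foll,t=2,log=-}
step 19 crash(2): 2={✗lead,t=2,log=s}
step 20 deliver 4→3: —
step 21 recover(4): 4={foll,t=2,log=-}
step 22 deliver 2→0: —
step 23 propose(2,'w'): —
step 24 deliver 2→1: —
step 25 deliver 1→2: —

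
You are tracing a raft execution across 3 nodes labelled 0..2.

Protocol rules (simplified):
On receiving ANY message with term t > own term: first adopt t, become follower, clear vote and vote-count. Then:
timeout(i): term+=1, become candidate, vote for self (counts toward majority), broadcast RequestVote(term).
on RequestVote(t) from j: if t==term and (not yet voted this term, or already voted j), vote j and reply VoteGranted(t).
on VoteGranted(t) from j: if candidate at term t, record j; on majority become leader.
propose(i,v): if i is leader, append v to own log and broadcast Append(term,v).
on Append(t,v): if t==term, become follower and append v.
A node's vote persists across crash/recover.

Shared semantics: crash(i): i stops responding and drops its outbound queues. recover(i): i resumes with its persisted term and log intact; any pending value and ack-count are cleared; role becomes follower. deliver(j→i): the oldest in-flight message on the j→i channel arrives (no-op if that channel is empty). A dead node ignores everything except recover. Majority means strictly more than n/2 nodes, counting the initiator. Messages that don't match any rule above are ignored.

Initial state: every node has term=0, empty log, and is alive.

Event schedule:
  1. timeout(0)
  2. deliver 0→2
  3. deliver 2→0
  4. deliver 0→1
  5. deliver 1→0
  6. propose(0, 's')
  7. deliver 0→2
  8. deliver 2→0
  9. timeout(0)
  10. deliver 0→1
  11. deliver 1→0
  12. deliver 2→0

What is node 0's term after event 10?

1. timeout(0):  <0:cand t1 ->
2. deliver 0→2:  <2:foll t1 ->
3. deliver 2→0:  <0:lead t1 ->
4. deliver 0→1:  <1:foll t1 ->
5. deliver 1→0:  nop
6. propose(0,'s'):  <0:lead t1 s>
7. deliver 0→2:  <2:foll t1 s>
8. deliver 2→0:  nop
9. timeout(0):  <0:cand t2 s>
10. deliver 0→1:  <1:foll t1 s>

2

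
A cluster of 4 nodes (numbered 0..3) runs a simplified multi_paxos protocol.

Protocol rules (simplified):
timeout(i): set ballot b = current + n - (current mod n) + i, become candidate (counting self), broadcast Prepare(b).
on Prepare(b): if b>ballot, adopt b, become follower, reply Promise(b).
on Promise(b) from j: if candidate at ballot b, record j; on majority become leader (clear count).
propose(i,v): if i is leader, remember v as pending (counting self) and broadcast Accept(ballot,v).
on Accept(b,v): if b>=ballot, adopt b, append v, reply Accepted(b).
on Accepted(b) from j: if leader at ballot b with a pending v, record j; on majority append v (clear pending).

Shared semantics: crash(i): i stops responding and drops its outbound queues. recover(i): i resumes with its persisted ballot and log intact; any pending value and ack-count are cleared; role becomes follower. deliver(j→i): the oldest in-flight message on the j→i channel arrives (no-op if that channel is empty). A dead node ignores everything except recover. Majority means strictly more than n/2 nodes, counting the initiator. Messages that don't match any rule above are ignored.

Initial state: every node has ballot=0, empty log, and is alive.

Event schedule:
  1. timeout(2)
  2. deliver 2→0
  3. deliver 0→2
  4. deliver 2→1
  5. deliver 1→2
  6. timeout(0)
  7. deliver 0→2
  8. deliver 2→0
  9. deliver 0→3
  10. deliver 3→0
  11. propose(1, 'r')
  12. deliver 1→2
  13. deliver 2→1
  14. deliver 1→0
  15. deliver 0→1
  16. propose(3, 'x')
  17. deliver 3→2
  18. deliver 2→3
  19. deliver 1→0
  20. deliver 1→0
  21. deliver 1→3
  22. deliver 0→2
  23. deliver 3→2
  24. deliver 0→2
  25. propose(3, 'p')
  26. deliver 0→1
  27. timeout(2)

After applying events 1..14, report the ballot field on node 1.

after 1 — timeout(2): n2:cand/b6/[-]
after 2 — deliver 2→0: n0:foll/b6/[-]
after 3 — deliver 0→2: ·
after 4 — deliver 2→1: n1:foll/b6/[-]
after 5 — deliver 1→2: n2:lead/b6/[-]
after 6 — timeout(0): n0:cand/b8/[-]
after 7 — deliver 0→2: n2:foll/b8/[-]
after 8 — deliver 2→0: ·
after 9 — deliver 0→3: n3:foll/b8/[-]
after 10 — deliver 3→0: n0:lead/b8/[-]
after 11 — propose(1,'r'): ·
after 12 — deliver 1→2: ·
after 13 — deliver 2→1: ·
after 14 — deliver 1→0: ·

6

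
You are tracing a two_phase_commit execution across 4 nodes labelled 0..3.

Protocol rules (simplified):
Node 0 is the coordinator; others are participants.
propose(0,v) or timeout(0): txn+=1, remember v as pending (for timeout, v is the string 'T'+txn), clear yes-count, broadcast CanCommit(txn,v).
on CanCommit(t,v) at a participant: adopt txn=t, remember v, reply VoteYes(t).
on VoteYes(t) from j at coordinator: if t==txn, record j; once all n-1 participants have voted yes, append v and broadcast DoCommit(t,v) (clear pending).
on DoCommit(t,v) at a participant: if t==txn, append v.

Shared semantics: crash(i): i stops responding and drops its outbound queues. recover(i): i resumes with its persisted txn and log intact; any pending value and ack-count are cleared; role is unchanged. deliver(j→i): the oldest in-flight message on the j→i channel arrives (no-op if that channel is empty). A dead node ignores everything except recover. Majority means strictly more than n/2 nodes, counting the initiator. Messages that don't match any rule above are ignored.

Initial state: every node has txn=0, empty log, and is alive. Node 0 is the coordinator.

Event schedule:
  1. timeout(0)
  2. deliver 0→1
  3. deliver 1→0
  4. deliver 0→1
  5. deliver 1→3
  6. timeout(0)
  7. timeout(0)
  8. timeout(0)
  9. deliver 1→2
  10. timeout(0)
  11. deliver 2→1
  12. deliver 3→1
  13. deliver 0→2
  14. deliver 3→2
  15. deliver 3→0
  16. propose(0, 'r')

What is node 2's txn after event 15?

1

1. timeout(0):  <0:coor t1 ->
2. deliver 0→1:  <1:part t1 ->
3. deliver 1→0:  nop
4. deliver 0→1:  nop
5. deliver 1→3:  nop
6. timeout(0):  <0:coor t2 ->
7. timeout(0):  <0:coor t3 ->
8. timeout(0):  <0:coor t4 ->
9. deliver 1→2:  nop
10. timeout(0):  <0:coor t5 ->
11. deliver 2→1:  nop
12. deliver 3→1:  nop
13. deliver 0→2:  <2:part t1 ->
14. deliver 3→2:  nop
15. deliver 3→0:  nop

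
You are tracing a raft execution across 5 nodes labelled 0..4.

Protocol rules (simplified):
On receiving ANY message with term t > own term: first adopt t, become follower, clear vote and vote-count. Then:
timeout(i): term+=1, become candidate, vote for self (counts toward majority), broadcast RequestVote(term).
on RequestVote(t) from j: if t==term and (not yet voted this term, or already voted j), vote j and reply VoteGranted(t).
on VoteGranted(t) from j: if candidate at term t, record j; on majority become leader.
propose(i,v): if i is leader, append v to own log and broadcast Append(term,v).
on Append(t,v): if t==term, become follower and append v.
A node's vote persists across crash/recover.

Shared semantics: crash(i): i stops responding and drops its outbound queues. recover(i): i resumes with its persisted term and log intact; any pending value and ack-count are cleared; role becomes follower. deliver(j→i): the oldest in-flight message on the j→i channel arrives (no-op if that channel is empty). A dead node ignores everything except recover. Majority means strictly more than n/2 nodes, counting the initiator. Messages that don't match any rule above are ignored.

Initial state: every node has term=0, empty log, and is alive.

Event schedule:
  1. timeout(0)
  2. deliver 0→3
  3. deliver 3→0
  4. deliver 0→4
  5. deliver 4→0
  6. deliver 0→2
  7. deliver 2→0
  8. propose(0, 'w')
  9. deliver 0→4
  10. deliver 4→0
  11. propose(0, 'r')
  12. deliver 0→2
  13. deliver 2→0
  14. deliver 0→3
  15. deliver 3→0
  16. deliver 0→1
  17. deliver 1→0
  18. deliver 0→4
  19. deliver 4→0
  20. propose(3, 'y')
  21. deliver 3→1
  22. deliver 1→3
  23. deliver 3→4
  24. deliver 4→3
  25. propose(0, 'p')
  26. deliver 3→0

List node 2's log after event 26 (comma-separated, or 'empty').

w

after 1 — timeout(0): n0:cand/t1/[-]
after 2 — deliver 0→3: n3:foll/t1/[-]
after 3 — deliver 3→0: ·
after 4 — deliver 0→4: n4:foll/t1/[-]
after 5 — deliver 4→0: n0:lead/t1/[-]
after 6 — deliver 0→2: n2:foll/t1/[-]
after 7 — deliver 2→0: ·
after 8 — propose(0,'w'): n0:lead/t1/[w]
after 9 — deliver 0→4: n4:foll/t1/[w]
after 10 — deliver 4→0: ·
after 11 — propose(0,'r'): n0:lead/t1/[w,r]
after 12 — deliver 0→2: n2:foll/t1/[w]
after 13 — deliver 2→0: ·
after 14 — deliver 0→3: n3:foll/t1/[w]
after 15 — deliver 3→0: ·
after 16 — deliver 0→1: n1:foll/t1/[-]
after 17 — deliver 1→0: ·
after 18 — deliver 0→4: n4:foll/t1/[w,r]
after 19 — deliver 4→0: ·
after 20 — propose(3,'y'): ·
after 21 — deliver 3→1: ·
after 22 — deliver 1→3: ·
after 23 — deliver 3→4: ·
after 24 — deliver 4→3: ·
after 25 — propose(0,'p'): n0:lead/t1/[w,r,p]
after 26 — deliver 3→0: ·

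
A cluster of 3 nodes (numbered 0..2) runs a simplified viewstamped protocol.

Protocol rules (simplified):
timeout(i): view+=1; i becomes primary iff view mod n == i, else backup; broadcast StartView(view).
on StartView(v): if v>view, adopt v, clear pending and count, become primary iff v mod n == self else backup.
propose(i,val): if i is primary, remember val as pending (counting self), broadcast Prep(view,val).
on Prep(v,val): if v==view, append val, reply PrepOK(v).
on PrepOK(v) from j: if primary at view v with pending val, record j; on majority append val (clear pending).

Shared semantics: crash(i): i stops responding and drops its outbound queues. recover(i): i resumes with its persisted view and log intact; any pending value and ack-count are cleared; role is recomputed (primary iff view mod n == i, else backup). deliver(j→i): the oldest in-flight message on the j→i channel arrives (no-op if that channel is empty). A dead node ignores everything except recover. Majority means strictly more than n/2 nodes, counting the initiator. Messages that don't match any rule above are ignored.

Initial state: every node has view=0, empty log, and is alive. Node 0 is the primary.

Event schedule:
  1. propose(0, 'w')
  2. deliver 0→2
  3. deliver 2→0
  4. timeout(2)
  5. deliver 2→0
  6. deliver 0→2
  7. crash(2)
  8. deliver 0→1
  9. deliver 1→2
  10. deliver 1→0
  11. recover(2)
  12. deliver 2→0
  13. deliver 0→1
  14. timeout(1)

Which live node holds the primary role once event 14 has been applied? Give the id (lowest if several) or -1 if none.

1

step 1 propose(0,'w'): —
step 2 deliver 0→2: 2={back,v=0,log=w}
step 3 deliver 2→0: 0={prim,v=0,log=w}
step 4 timeout(2): 2={back,v=1,log=w}
step 5 deliver 2→0: 0={back,v=1,log=w}
step 6 deliver 0→2: —
step 7 crash(2): 2={✗back,v=1,log=w}
step 8 deliver 0→1: 1={back,v=0,log=w}
step 9 deliver 1→2: —
step 10 deliver 1→0: —
step 11 recover(2): 2={back,v=1,log=w}
step 12 deliver 2→0: —
step 13 deliver 0→1: —
step 14 timeout(1): 1={prim,v=1,log=w}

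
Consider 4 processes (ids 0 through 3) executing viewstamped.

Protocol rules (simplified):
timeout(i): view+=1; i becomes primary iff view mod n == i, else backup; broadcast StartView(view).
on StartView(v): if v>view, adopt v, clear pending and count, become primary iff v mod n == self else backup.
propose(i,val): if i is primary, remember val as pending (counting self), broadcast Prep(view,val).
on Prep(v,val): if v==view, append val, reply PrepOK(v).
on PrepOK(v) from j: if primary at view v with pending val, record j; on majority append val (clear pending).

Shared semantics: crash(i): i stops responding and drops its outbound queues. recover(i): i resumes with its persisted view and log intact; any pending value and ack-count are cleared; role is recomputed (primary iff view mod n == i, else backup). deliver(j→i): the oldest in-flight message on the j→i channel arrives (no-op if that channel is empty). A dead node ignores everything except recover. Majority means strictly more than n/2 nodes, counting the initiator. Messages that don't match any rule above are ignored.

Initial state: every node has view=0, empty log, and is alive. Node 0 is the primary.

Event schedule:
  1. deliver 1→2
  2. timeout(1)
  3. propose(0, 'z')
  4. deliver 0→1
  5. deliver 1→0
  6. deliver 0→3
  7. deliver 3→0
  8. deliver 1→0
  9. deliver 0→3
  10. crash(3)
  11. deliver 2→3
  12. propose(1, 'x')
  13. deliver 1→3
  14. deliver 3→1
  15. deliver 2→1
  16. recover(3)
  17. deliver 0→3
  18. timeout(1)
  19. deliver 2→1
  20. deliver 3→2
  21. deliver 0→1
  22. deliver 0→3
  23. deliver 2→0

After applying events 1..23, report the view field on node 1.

e1 deliver 1→2: ·
e2 timeout(1): 1[prim,v=1,-]
e3 propose(0,'z'): ·
e4 deliver 0→1: ·
e5 deliver 1→0: 0[back,v=1,-]
e6 deliver 0→3: 3[back,v=0,z]
e7 deliver 3→0: ·
e8 deliver 1→0: ·
e9 deliver 0→3: ·
e10 crash(3): 3[✗back,v=0,z]
e11 deliver 2→3: ·
e12 propose(1,'x'): ·
e13 deliver 1→3: ·
e14 deliver 3→1: ·
e15 deliver 2→1: ·
e16 recover(3): 3[back,v=0,z]
e17 deliver 0→3: ·
e18 timeout(1): 1[back,v=2,-]
e19 deliver 2→1: ·
e20 deliver 3→2: ·
e21 deliver 0→1: ·
e22 deliver 0→3: ·
e23 deliver 2→0: ·

2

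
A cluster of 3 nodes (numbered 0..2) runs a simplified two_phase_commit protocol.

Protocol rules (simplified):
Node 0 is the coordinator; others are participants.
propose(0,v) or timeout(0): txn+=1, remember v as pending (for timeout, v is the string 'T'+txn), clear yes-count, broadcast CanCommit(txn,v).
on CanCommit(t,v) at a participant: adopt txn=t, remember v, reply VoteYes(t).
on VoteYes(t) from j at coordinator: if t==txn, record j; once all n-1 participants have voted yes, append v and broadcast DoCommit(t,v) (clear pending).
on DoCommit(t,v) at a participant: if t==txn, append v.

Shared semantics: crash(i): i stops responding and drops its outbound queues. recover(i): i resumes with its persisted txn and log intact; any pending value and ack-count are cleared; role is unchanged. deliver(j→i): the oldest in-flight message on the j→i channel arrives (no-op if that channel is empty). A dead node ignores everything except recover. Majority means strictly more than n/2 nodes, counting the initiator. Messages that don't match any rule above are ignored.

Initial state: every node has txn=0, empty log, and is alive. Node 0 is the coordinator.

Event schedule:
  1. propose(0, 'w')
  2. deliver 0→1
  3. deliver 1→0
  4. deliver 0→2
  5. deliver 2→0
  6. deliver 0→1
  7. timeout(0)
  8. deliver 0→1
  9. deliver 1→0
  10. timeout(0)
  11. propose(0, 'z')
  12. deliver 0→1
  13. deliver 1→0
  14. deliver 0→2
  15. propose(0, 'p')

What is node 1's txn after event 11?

after 1 — propose(0,'w'): n0:coor/t1/[-]
after 2 — deliver 0→1: n1:part/t1/[-]
after 3 — deliver 1→0: ·
after 4 — deliver 0→2: n2:part/t1/[-]
after 5 — deliver 2→0: n0:coor/t1/[w]
after 6 — deliver 0→1: n1:part/t1/[w]
after 7 — timeout(0): n0:coor/t2/[w]
after 8 — deliver 0→1: n1:part/t2/[w]
after 9 — deliver 1→0: ·
after 10 — timeout(0): n0:coor/t3/[w]
after 11 — propose(0,'z'): n0:coor/t4/[w]

2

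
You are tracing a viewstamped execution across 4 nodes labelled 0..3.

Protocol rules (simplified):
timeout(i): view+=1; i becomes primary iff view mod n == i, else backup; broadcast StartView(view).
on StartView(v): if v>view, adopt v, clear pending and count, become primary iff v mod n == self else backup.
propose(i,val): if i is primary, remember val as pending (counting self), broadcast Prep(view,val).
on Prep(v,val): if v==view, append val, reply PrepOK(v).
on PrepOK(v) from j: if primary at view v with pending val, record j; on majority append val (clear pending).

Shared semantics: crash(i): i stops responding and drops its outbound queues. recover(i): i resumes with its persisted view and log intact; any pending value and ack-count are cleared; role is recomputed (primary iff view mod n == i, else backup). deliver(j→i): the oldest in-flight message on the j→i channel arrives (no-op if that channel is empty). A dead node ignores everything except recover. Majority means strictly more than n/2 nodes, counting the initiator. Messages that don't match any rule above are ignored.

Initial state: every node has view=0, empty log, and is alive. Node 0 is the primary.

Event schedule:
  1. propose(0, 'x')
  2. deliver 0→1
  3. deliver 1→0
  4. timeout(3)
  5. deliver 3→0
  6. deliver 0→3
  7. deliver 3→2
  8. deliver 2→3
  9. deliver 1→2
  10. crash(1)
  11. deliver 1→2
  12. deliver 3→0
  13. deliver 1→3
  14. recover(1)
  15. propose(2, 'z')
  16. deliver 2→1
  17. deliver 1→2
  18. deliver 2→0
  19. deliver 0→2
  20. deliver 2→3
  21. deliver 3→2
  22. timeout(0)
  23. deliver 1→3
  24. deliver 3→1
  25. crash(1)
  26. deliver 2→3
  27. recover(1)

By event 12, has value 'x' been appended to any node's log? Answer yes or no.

step 1 propose(0,'x'): —
step 2 deliver 0→1: 1={back,v=0,log=x}
step 3 deliver 1→0: —
step 4 timeout(3): 3={back,v=1,log=-}
step 5 deliver 3→0: 0={back,v=1,log=-}
step 6 deliver 0→3: —
step 7 deliver 3→2: 2={back,v=1,log=-}
step 8 deliver 2→3: —
step 9 deliver 1→2: —
step 10 crash(1): 1={✗back,v=0,log=x}
step 11 deliver 1→2: —
step 12 deliver 3→0: —

yes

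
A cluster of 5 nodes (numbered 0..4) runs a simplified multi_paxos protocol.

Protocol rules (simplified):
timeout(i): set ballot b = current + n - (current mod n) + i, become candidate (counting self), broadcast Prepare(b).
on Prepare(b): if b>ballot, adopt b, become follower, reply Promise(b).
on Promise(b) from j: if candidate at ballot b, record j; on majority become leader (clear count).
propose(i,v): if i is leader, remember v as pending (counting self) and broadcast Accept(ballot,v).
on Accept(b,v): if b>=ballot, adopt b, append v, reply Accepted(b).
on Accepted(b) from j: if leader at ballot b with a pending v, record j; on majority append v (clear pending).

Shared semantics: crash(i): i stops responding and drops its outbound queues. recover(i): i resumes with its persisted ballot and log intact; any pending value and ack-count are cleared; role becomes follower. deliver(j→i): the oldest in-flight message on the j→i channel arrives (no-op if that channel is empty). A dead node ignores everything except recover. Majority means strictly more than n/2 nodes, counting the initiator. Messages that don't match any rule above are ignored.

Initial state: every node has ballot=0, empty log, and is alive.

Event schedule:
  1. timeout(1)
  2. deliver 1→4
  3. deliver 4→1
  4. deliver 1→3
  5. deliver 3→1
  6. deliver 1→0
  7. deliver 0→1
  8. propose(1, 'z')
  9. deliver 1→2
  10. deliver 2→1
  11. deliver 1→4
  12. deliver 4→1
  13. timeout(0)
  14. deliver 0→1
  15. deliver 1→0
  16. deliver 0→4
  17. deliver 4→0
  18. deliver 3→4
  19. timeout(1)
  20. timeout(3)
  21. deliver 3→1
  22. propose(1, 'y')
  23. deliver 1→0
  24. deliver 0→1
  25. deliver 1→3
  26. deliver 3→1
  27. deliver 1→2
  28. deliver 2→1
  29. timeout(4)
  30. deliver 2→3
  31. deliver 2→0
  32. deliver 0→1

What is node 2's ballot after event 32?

[1] timeout(1) → N1(cand b6 [-])
[2] deliver 1→4 → N4(foll b6 [-])
[3] deliver 4→1 → ∅
[4] deliver 1→3 → N3(foll b6 [-])
[5] deliver 3→1 → N1(lead b6 [-])
[6] deliver 1→0 → N0(foll b6 [-])
[7] deliver 0→1 → ∅
[8] propose(1,'z') → ∅
[9] deliver 1→2 → N2(foll b6 [-])
[10] deliver 2→1 → ∅
[11] deliver 1→4 → N4(foll b6 [z])
[12] deliver 4→1 → ∅
[13] timeout(0) → N0(cand b10 [-])
[14] deliver 0→1 → N1(foll b10 [-])
[15] deliver 1→0 → ∅
[16] deliver 0→4 → N4(foll b10 [z])
[17] deliver 4→0 → ∅
[18] deliver 3→4 → ∅
[19] timeout(1) → N1(cand b16 [-])
[20] timeout(3) → N3(cand b13 [-])
[21] deliver 3→1 → ∅
[22] propose(1,'y') → ∅
[23] deliver 1→0 → N0(lead b10 [-])
[24] deliver 0→1 → ∅
[25] deliver 1→3 → ∅
[26] deliver 3→1 → ∅
[27] deliver 1→2 → N2(foll b6 [z])
[28] deliver 2→1 → ∅
[29] timeout(4) → N4(cand b19 [z])
[30] deliver 2→3 → ∅
[31] deliver 2→0 → ∅
[32] deliver 0→1 → ∅

6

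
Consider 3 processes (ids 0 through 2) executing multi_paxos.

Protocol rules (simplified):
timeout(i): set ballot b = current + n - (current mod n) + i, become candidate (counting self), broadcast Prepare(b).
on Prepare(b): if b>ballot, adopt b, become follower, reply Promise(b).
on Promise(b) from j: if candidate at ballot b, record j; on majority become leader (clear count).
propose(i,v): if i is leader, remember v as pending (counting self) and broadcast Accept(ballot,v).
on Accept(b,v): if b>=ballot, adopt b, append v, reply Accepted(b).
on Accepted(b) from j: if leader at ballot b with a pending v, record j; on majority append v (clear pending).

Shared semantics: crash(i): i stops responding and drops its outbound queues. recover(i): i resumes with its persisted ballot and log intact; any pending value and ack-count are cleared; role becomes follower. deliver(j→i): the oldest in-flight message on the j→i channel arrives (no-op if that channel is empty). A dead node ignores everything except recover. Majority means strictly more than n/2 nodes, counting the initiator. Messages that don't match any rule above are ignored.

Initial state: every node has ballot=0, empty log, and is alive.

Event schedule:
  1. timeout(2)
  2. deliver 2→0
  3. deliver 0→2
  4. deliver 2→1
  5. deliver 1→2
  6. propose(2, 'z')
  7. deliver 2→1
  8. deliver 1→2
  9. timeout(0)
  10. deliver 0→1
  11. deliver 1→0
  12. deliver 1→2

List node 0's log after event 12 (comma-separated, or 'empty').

empty

[1] timeout(2) → N2(cand b5 [-])
[2] deliver 2→0 → N0(foll b5 [-])
[3] deliver 0→2 → N2(lead b5 [-])
[4] deliver 2→1 → N1(foll b5 [-])
[5] deliver 1→2 → ∅
[6] propose(2,'z') → ∅
[7] deliver 2→1 → N1(foll b5 [z])
[8] deliver 1→2 → N2(lead b5 [z])
[9] timeout(0) → N0(cand b6 [-])
[10] deliver 0→1 → N1(foll b6 [z])
[11] deliver 1→0 → N0(lead b6 [-])
[12] deliver 1→2 → ∅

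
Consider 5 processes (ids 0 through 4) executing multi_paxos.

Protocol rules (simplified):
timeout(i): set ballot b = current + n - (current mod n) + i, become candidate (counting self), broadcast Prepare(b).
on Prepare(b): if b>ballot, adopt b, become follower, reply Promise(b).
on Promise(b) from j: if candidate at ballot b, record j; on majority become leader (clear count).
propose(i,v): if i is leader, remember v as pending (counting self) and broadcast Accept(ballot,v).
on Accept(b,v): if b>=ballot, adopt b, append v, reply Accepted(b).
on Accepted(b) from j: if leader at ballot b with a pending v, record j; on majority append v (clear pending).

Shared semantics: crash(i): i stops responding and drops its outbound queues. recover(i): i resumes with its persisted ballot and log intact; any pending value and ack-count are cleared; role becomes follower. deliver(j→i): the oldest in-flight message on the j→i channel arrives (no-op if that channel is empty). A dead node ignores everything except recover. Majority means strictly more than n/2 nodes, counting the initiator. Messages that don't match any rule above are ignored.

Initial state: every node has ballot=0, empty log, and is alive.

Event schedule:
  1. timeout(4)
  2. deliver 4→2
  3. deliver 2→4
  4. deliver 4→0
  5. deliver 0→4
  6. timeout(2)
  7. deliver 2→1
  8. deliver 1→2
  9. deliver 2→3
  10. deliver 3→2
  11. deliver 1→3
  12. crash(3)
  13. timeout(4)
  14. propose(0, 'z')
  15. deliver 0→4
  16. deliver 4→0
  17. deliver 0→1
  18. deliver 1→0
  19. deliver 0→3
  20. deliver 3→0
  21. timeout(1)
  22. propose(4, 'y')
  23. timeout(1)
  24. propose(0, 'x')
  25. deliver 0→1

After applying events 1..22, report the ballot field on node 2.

[1] timeout(4) → N4(cand b9 [-])
[2] deliver 4→2 → N2(foll b9 [-])
[3] deliver 2→4 → ∅
[4] deliver 4→0 → N0(foll b9 [-])
[5] deliver 0→4 → N4(lead b9 [-])
[6] timeout(2) → N2(cand b12 [-])
[7] deliver 2→1 → N1(foll b12 [-])
[8] deliver 1→2 → ∅
[9] deliver 2→3 → N3(foll b12 [-])
[10] deliver 3→2 → N2(lead b12 [-])
[11] deliver 1→3 → ∅
[12] crash(3) → N3(✗foll b12 [-])
[13] timeout(4) → N4(cand b14 [-])
[14] propose(0,'z') → ∅
[15] deliver 0→4 → ∅
[16] deliver 4→0 → N0(foll b14 [-])
[17] deliver 0→1 → ∅
[18] deliver 1→0 → ∅
[19] deliver 0→3 → ∅
[20] deliver 3→0 → ∅
[21] timeout(1) → N1(cand b16 [-])
[22] propose(4,'y') → ∅

12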